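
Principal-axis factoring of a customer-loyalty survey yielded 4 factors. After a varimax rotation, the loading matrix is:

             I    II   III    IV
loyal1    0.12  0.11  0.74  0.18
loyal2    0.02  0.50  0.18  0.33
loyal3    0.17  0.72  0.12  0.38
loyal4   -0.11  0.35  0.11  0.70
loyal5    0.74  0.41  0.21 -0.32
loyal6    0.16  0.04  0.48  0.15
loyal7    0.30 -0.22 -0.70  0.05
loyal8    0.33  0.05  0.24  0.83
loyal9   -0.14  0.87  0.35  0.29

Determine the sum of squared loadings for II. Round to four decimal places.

1.8805

SS loadings for II = 0.11² + 0.50² + 0.72² + 0.35² + 0.41² + 0.04² + (-0.22)² + 0.05² + 0.87² = 0.0121 + 0.2500 + 0.5184 + 0.1225 + 0.1681 + 0.0016 + 0.0484 + 0.0025 + 0.7569 = 1.8805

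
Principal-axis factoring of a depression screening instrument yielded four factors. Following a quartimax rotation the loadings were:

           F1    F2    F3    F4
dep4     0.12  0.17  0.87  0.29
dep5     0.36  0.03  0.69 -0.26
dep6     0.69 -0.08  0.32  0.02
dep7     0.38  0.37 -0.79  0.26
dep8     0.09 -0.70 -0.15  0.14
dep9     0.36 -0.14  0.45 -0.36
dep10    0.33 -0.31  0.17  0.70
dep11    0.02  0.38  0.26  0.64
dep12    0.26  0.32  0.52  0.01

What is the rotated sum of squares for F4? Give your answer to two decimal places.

1.27

SS loadings for F4 = 0.29² + (-0.26)² + 0.02² + 0.26² + 0.14² + (-0.36)² + 0.70² + 0.64² + 0.01² = 0.0841 + 0.0676 + 0.0004 + 0.0676 + 0.0196 + 0.1296 + 0.4900 + 0.4096 + 0.0001 = 1.2686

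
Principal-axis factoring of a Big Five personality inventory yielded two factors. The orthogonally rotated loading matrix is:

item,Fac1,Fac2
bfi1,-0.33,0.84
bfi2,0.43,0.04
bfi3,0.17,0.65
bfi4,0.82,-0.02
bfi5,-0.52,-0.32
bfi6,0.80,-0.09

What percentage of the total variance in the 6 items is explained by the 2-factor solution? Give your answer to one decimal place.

52.4%

Communalities: 0.8145, 0.1865, 0.4514, 0.6728, 0.3728, 0.6481; Σh² = 3.1461.
Total variance with 6 standardized items is 6, so the solution explains 3.1461/6 = 0.5243 = 52.43%.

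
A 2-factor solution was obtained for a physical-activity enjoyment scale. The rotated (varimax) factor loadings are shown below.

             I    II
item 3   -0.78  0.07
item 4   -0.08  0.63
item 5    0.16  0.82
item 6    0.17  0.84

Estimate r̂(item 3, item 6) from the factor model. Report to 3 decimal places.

r̂ = Σ λ_i·λ_j across factors = (-0.78)(0.17) + (0.07)(0.84)
  = -0.1326 +0.0588 = -0.0738

-0.074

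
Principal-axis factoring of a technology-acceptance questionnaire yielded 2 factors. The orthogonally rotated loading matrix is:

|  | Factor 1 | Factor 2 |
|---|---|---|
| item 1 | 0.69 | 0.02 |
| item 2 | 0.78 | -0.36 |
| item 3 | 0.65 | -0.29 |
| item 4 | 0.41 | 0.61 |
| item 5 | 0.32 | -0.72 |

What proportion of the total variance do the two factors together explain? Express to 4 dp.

0.5764

SS loadings by factor: 1.7775, 1.1046; total = 2.8821.
Total variance with 5 standardized items is 5, so the solution explains 2.8821/5 = 0.5764.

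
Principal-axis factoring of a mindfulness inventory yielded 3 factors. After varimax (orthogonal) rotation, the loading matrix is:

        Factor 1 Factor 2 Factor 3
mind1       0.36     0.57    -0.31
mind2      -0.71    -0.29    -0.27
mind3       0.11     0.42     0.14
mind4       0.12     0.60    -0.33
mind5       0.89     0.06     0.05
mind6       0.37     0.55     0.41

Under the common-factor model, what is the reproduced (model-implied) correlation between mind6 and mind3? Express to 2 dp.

0.33

r̂ = Σ λ_i·λ_j across factors = (0.37)(0.11) + (0.55)(0.42) + (0.41)(0.14)
  = +0.0407 +0.2310 +0.0574 = 0.3291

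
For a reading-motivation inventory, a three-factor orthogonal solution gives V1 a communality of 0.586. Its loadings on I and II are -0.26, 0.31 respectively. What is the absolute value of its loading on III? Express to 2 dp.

Under orthogonal rotation h² = Σλ², so λ_III² = h² − (0.1637) = 0.586 − 0.1637 = 0.4223.
|λ| = √0.4223 = 0.6498.

0.65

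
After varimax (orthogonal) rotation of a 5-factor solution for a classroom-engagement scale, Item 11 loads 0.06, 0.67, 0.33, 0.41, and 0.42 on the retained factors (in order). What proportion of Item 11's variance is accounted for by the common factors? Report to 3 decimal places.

0.906

h² = 0.06² + 0.67² + 0.33² + 0.41² + 0.42² = 0.0036 + 0.4489 + 0.1089 + 0.1681 + 0.1764 = 0.9059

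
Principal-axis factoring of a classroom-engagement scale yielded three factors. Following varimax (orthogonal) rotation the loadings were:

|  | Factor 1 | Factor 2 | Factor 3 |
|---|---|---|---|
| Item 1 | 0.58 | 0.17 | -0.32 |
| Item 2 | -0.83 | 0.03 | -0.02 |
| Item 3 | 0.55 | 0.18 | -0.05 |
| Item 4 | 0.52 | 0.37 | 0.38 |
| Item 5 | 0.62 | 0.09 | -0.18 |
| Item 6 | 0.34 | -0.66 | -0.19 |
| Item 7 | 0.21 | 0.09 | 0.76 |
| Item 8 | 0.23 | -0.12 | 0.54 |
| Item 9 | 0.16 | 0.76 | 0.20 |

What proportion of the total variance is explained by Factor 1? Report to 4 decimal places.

0.2468

SS loadings for Factor 1 = 0.58² + (-0.83)² + 0.55² + 0.52² + 0.62² + 0.34² + 0.21² + 0.23² + 0.16² = 2.2208
Proportion of variance = 2.2208 / 9 = 0.2468.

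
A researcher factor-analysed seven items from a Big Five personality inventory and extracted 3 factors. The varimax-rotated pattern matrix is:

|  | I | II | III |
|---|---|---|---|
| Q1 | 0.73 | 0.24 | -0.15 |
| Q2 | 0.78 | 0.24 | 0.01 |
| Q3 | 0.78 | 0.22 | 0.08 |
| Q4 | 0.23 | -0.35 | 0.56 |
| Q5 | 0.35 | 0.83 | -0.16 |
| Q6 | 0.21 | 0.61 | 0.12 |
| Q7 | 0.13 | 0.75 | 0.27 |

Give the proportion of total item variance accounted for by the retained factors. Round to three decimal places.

SS loadings by factor: 1.9861, 1.9096, 0.4555; total = 4.3512.
Total variance with 7 standardized items is 7, so the solution explains 4.3512/7 = 0.6216.

0.622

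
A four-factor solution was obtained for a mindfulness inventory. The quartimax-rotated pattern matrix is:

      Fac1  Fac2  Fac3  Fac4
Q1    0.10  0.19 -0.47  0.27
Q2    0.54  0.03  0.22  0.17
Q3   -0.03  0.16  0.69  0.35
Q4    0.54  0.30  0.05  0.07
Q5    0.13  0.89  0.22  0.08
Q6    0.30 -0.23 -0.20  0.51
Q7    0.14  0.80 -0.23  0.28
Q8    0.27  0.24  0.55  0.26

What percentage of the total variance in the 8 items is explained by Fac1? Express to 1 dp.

9.9%

SS loadings for Fac1 = 0.10² + 0.54² + (-0.03)² + 0.54² + 0.13² + 0.30² + 0.14² + 0.27² = 0.7935
With 8 standardized items, total variance = 8. Proportion = 0.7935/8 = 0.0992 → 9.92%.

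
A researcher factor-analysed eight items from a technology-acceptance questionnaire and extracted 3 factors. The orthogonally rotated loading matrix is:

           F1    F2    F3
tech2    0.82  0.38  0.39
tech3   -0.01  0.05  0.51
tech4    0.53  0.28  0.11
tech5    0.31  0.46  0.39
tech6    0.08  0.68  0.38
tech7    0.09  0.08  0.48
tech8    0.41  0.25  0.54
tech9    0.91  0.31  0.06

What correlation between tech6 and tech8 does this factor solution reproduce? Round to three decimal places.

r̂ = Σ λ_i·λ_j across factors = (0.08)(0.41) + (0.68)(0.25) + (0.38)(0.54)
  = +0.0328 +0.1700 +0.2052 = 0.4080

0.408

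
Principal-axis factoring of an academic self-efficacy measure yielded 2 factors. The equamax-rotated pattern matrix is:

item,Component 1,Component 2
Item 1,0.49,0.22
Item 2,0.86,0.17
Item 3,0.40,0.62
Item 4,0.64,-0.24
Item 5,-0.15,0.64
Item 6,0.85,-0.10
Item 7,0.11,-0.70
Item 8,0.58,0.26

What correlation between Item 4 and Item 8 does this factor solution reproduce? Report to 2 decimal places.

0.31

r̂ = Σ λ_i·λ_j across factors = (0.64)(0.58) + (-0.24)(0.26)
  = +0.3712 -0.0624 = 0.3088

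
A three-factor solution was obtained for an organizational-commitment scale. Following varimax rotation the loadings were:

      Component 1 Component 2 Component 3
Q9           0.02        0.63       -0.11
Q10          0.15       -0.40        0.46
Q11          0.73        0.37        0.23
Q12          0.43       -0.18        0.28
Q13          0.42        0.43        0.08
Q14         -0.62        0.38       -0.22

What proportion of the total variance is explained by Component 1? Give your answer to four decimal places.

SS loadings for Component 1 = 0.02² + 0.15² + 0.73² + 0.43² + 0.42² + (-0.62)² = 1.3015
Proportion of variance = 1.3015 / 6 = 0.2169.

0.2169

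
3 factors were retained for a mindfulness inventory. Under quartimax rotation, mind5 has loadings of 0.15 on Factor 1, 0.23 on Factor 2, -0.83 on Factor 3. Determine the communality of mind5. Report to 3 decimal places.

h² = 0.15² + 0.23² + (-0.83)² = 0.0225 + 0.0529 + 0.6889 = 0.7643

0.764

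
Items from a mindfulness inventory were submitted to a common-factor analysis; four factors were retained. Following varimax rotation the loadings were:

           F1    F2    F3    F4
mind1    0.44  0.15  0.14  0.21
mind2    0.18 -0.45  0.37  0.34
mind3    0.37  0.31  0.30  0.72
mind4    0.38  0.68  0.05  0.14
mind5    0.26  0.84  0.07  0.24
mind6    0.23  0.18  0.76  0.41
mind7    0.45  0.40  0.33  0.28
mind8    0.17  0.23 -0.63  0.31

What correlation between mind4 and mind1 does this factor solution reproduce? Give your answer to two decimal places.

r̂ = Σ λ_i·λ_j across factors = (0.38)(0.44) + (0.68)(0.15) + (0.05)(0.14) + (0.14)(0.21)
  = +0.1672 +0.1020 +0.0070 +0.0294 = 0.3056

0.31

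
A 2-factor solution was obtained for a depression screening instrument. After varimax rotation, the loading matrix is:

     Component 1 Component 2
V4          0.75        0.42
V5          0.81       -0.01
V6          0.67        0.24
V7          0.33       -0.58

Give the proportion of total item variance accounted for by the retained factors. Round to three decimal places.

SS loadings by factor: 1.7764, 0.5705; total = 2.3469.
Total variance with 4 standardized items is 4, so the solution explains 2.3469/4 = 0.5867.

0.587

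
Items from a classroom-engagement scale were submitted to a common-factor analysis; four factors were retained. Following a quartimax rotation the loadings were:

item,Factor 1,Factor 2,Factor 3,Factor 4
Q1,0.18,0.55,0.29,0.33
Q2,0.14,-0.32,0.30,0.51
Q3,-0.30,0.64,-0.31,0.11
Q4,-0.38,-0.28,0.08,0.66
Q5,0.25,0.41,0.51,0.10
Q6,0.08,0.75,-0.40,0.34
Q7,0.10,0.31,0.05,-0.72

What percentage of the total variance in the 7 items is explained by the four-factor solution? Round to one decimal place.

SS loadings by factor: 0.3653, 1.7196, 0.6992, 1.4607; total = 4.2448.
Total variance with 7 standardized items is 7, so the solution explains 4.2448/7 = 0.6064 = 60.64%.

60.6%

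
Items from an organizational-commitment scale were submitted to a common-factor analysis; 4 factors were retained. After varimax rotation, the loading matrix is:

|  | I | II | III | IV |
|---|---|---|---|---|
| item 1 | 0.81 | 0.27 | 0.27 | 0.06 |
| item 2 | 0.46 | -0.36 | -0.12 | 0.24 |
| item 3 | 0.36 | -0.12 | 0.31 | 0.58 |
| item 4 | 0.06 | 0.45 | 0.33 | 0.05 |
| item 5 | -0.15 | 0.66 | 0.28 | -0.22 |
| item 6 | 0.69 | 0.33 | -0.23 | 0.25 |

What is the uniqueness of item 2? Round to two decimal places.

0.59

h² = 0.46² + (-0.36)² + (-0.12)² + 0.24² = 0.2116 + 0.1296 + 0.0144 + 0.0576 = 0.4132
Uniqueness u² = 1 − h² = 1 − 0.4132 = 0.5868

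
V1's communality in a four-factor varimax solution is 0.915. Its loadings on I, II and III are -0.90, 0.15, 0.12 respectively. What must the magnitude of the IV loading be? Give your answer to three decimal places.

Under orthogonal rotation h² = Σλ², so λ_IV² = h² − (0.8469) = 0.915 − 0.8469 = 0.0681.
|λ| = √0.0681 = 0.2610.

0.261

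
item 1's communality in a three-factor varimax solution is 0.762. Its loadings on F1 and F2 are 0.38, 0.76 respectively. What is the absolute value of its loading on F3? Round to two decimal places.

Under orthogonal rotation h² = Σλ², so λ_F3² = h² − (0.7220) = 0.762 − 0.7220 = 0.0400.
|λ| = √0.0400 = 0.2000.

0.20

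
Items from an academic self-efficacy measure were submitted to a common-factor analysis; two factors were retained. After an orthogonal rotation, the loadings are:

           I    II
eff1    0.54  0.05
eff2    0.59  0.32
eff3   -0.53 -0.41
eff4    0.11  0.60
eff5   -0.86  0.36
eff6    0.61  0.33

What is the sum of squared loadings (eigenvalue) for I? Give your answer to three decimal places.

SS loadings for I = 0.54² + 0.59² + (-0.53)² + 0.11² + (-0.86)² + 0.61² = 0.2916 + 0.3481 + 0.2809 + 0.0121 + 0.7396 + 0.3721 = 2.0444

2.044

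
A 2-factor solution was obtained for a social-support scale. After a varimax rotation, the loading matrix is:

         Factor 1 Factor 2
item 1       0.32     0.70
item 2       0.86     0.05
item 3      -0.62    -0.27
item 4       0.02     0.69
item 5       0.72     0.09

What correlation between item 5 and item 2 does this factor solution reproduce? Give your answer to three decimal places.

0.624

r̂ = Σ λ_i·λ_j across factors = (0.72)(0.86) + (0.09)(0.05)
  = +0.6192 +0.0045 = 0.6237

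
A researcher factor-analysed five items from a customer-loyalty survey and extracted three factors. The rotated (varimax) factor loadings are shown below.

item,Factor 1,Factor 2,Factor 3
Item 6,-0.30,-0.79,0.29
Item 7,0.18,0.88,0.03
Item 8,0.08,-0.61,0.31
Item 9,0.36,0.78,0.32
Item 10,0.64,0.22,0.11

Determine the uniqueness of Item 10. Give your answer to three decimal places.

0.530

h² = 0.64² + 0.22² + 0.11² = 0.4096 + 0.0484 + 0.0121 = 0.4701
Uniqueness u² = 1 − h² = 1 − 0.4701 = 0.5299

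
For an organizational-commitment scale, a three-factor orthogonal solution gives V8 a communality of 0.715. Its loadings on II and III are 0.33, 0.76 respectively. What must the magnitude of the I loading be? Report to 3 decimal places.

0.169

Under orthogonal rotation h² = Σλ², so λ_I² = h² − (0.6865) = 0.715 − 0.6865 = 0.0285.
|λ| = √0.0285 = 0.1688.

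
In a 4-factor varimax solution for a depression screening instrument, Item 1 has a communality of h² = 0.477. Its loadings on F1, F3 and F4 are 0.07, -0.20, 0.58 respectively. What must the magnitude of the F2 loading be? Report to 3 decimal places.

0.309

Under orthogonal rotation h² = Σλ², so λ_F2² = h² − (0.3813) = 0.477 − 0.3813 = 0.0957.
|λ| = √0.0957 = 0.3094.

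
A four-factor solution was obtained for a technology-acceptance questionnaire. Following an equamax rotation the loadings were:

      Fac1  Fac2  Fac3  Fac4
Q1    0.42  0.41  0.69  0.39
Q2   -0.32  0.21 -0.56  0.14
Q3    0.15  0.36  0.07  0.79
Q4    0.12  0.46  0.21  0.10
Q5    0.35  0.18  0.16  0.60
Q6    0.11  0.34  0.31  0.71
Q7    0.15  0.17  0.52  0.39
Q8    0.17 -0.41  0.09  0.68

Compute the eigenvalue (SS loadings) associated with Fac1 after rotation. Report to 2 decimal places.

SS loadings for Fac1 = 0.42² + (-0.32)² + 0.15² + 0.12² + 0.35² + 0.11² + 0.15² + 0.17² = 0.1764 + 0.1024 + 0.0225 + 0.0144 + 0.1225 + 0.0121 + 0.0225 + 0.0289 = 0.5017

0.50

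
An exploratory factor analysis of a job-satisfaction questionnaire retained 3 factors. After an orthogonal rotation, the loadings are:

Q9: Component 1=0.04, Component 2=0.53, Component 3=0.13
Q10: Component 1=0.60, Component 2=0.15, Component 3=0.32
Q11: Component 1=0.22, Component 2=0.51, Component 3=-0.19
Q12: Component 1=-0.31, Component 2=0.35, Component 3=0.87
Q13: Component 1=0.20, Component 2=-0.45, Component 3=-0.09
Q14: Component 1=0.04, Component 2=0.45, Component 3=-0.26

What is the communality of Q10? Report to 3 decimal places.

h² = 0.60² + 0.15² + 0.32² = 0.3600 + 0.0225 + 0.1024 = 0.4849

0.485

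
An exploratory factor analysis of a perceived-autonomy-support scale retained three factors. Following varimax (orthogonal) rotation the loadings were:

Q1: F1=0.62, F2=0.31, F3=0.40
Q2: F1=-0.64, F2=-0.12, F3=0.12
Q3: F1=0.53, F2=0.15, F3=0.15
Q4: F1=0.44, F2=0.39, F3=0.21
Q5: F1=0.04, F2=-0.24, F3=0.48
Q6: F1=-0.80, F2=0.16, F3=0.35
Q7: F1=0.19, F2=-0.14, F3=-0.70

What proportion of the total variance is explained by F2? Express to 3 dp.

0.055

SS loadings for F2 = 0.31² + (-0.12)² + 0.15² + 0.39² + (-0.24)² + 0.16² + (-0.14)² = 0.3879
Proportion of variance = 0.3879 / 7 = 0.0554.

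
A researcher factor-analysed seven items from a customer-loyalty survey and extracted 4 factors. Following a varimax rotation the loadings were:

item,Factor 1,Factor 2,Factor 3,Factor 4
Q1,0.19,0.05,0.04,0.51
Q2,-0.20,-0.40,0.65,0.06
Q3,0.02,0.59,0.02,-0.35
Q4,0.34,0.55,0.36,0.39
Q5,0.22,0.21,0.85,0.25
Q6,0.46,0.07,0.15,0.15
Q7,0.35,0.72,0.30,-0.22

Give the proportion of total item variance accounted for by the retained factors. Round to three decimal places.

0.574

SS loadings by factor: 0.5746, 1.3805, 1.3891, 0.6717; total = 4.0159.
Total variance with 7 standardized items is 7, so the solution explains 4.0159/7 = 0.5737.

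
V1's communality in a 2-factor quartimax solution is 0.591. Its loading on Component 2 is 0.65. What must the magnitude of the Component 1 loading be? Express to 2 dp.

Under orthogonal rotation h² = Σλ², so λ_Component 1² = h² − (0.4225) = 0.591 − 0.4225 = 0.1685.
|λ| = √0.1685 = 0.4105.

0.41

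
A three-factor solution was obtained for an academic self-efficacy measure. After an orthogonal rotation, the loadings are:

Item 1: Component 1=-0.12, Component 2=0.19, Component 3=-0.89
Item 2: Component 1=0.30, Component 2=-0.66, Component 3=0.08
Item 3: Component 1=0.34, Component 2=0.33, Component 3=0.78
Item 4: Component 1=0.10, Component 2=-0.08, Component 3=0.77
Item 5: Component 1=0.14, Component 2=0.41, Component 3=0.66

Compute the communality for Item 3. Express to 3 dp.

0.833

h² = 0.34² + 0.33² + 0.78² = 0.1156 + 0.1089 + 0.6084 = 0.8329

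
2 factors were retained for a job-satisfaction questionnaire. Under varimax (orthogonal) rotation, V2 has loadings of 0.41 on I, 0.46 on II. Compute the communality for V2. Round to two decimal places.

0.38

h² = 0.41² + 0.46² = 0.1681 + 0.2116 = 0.3797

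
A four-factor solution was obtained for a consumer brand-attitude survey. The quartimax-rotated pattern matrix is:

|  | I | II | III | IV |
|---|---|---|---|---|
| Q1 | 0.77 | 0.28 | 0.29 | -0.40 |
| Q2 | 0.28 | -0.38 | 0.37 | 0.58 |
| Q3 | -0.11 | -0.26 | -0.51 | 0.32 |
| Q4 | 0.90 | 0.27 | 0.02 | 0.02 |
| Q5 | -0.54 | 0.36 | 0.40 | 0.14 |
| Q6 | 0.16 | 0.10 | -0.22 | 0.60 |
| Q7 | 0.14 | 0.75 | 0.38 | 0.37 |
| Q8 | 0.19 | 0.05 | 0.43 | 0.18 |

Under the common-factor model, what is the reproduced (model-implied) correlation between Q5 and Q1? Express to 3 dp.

-0.255

r̂ = Σ λ_i·λ_j across factors = (-0.54)(0.77) + (0.36)(0.28) + (0.40)(0.29) + (0.14)(-0.40)
  = -0.4158 +0.1008 +0.1160 -0.0560 = -0.2550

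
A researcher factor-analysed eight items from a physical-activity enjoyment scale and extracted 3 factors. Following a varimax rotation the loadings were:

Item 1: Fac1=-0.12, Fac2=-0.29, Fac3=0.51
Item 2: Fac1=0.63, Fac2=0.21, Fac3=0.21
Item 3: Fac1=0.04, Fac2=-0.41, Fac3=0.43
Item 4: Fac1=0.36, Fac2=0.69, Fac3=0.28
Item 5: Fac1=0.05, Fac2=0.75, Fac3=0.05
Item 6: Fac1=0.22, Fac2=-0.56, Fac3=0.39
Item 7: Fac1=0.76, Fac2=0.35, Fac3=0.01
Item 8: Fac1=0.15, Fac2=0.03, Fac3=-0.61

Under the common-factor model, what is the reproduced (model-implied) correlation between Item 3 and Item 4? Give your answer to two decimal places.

r̂ = Σ λ_i·λ_j across factors = (0.04)(0.36) + (-0.41)(0.69) + (0.43)(0.28)
  = +0.0144 -0.2829 +0.1204 = -0.1481

-0.15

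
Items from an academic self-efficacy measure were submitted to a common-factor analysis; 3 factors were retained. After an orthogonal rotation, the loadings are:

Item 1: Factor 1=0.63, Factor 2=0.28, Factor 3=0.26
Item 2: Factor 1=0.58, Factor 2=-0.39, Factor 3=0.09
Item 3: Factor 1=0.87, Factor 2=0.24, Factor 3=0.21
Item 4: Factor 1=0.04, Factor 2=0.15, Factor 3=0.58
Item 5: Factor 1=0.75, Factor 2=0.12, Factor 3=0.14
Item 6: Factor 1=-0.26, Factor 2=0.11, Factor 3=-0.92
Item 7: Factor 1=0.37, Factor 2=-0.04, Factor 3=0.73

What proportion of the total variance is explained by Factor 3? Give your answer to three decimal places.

SS loadings for Factor 3 = 0.26² + 0.09² + 0.21² + 0.58² + 0.14² + (-0.92)² + 0.73² = 1.8551
Proportion of variance = 1.8551 / 7 = 0.2650.

0.265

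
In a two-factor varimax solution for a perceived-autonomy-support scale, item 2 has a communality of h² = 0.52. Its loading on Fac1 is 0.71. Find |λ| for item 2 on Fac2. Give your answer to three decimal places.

0.126

Under orthogonal rotation h² = Σλ², so λ_Fac2² = h² − (0.5041) = 0.52 − 0.5041 = 0.0159.
|λ| = √0.0159 = 0.1261.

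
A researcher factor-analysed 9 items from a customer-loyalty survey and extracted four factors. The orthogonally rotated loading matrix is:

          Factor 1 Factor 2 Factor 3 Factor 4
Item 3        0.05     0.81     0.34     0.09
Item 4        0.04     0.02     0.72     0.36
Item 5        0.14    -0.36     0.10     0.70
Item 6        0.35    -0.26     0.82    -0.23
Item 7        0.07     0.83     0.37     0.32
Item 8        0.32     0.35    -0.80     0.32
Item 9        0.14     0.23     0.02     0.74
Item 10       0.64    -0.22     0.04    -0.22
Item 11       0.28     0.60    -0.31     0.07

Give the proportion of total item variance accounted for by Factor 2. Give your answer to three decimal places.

0.236

SS loadings for Factor 2 = 0.81² + 0.02² + (-0.36)² + (-0.26)² + 0.83² + 0.35² + 0.23² + (-0.22)² + 0.60² = 2.1264
Proportion of variance = 2.1264 / 9 = 0.2363.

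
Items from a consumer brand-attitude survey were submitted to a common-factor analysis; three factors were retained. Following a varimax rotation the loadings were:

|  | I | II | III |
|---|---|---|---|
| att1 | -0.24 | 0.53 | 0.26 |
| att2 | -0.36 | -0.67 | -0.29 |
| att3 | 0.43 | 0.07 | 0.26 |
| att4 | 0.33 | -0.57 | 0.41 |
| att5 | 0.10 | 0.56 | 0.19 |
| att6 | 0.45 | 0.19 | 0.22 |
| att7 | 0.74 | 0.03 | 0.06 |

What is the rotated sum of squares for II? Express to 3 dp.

SS loadings for II = 0.53² + (-0.67)² + 0.07² + (-0.57)² + 0.56² + 0.19² + 0.03² = 0.2809 + 0.4489 + 0.0049 + 0.3249 + 0.3136 + 0.0361 + 0.0009 = 1.4102

1.410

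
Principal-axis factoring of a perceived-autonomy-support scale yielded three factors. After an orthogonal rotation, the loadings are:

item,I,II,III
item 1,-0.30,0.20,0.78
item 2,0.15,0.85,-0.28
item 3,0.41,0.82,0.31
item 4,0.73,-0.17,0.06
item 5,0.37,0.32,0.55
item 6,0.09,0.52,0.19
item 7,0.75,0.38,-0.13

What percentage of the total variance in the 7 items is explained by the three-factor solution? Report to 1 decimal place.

SS loadings by factor: 1.5210, 1.9810, 1.1420; total = 4.6440.
Total variance with 7 standardized items is 7, so the solution explains 4.6440/7 = 0.6634 = 66.34%.

66.3%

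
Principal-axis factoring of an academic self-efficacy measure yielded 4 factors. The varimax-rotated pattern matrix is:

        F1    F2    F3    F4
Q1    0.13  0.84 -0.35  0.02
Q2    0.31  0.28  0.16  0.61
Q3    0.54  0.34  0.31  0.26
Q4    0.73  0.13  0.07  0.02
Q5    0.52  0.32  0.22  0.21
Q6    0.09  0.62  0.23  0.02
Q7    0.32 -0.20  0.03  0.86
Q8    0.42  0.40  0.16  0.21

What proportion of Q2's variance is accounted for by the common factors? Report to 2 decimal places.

h² = 0.31² + 0.28² + 0.16² + 0.61² = 0.0961 + 0.0784 + 0.0256 + 0.3721 = 0.5722

0.57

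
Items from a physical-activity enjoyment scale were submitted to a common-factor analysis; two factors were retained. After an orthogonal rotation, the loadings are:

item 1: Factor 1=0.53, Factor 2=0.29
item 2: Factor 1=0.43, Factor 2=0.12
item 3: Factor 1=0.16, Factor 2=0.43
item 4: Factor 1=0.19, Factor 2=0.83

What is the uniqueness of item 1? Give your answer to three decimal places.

0.635

h² = 0.53² + 0.29² = 0.2809 + 0.0841 = 0.3650
Uniqueness u² = 1 − h² = 1 − 0.3650 = 0.6350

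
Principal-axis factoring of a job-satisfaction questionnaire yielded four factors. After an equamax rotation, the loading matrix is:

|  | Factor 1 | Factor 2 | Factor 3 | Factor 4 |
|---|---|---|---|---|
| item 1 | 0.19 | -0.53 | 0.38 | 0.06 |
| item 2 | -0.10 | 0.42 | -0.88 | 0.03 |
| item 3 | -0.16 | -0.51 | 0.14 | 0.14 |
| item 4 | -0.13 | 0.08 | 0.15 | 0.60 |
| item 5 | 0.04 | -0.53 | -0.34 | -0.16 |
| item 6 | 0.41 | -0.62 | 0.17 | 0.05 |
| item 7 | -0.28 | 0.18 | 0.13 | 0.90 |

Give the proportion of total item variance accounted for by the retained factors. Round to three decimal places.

0.586

SS loadings by factor: 0.3367, 1.4215, 1.1223, 1.2222; total = 4.1027.
Total variance with 7 standardized items is 7, so the solution explains 4.1027/7 = 0.5861.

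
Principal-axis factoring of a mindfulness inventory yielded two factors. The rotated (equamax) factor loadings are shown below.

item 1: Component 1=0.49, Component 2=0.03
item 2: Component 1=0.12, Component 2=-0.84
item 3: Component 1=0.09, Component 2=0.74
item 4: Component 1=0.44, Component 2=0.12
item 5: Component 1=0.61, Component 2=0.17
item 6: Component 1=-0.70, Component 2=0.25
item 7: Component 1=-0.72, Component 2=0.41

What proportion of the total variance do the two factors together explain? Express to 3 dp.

Communalities: 0.2410, 0.7200, 0.5557, 0.2080, 0.4010, 0.5525, 0.6865; Σh² = 3.3647.
Total variance with 7 standardized items is 7, so the solution explains 3.3647/7 = 0.4807.

0.481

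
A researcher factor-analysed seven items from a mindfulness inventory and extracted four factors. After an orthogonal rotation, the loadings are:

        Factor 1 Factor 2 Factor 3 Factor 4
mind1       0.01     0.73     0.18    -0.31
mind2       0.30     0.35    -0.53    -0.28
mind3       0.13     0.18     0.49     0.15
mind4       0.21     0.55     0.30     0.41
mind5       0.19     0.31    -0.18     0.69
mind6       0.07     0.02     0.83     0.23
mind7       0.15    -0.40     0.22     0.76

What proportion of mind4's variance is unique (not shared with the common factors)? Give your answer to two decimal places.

h² = 0.21² + 0.55² + 0.30² + 0.41² = 0.0441 + 0.3025 + 0.0900 + 0.1681 = 0.6047
Uniqueness u² = 1 − h² = 1 − 0.6047 = 0.3953

0.40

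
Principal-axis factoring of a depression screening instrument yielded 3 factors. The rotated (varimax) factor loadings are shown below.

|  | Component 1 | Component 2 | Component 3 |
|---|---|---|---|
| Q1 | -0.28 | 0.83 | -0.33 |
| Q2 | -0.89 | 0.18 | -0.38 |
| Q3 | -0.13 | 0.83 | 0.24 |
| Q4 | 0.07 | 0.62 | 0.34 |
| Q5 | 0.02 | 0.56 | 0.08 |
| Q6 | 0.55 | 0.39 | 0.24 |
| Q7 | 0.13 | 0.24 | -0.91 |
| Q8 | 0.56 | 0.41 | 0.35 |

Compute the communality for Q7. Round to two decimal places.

h² = 0.13² + 0.24² + (-0.91)² = 0.0169 + 0.0576 + 0.8281 = 0.9026

0.90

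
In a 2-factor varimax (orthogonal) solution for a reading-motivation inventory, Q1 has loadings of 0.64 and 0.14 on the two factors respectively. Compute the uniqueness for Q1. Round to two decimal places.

0.57

h² = 0.64² + 0.14² = 0.4096 + 0.0196 = 0.4292
Uniqueness u² = 1 − h² = 1 − 0.4292 = 0.5708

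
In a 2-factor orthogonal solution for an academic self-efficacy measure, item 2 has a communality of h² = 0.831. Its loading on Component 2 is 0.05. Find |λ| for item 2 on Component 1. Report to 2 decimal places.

0.91

Under orthogonal rotation h² = Σλ², so λ_Component 1² = h² − (0.0025) = 0.831 − 0.0025 = 0.8285.
|λ| = √0.8285 = 0.9102.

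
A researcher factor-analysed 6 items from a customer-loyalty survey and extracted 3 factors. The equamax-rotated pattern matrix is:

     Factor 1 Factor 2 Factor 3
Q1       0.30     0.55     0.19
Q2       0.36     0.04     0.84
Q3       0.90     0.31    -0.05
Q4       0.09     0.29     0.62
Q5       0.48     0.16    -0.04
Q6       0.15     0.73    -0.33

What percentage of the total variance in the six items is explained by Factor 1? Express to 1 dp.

SS loadings for Factor 1 = 0.30² + 0.36² + 0.90² + 0.09² + 0.48² + 0.15² = 1.2906
With 6 standardized items, total variance = 6. Proportion = 1.2906/6 = 0.2151 → 21.51%.

21.5%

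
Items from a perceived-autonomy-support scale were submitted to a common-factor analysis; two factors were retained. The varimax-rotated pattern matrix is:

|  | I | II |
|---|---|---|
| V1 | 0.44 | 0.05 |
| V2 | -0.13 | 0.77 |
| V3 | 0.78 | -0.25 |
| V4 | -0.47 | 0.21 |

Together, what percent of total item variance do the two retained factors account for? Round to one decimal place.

SS loadings by factor: 1.0398, 0.7020; total = 1.7418.
Total variance with 4 standardized items is 4, so the solution explains 1.7418/4 = 0.4355 = 43.55%.

43.5%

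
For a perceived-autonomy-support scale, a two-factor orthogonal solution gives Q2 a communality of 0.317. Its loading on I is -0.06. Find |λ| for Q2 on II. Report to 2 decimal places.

0.56

Under orthogonal rotation h² = Σλ², so λ_II² = h² − (0.0036) = 0.317 − 0.0036 = 0.3134.
|λ| = √0.3134 = 0.5598.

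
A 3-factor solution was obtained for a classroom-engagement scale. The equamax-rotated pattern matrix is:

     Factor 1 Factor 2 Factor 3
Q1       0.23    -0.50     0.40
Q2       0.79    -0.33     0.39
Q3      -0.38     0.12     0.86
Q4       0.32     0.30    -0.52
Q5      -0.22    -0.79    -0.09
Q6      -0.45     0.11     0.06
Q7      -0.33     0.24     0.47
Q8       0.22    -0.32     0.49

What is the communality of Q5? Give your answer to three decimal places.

0.681

h² = (-0.22)² + (-0.79)² + (-0.09)² = 0.0484 + 0.6241 + 0.0081 = 0.6806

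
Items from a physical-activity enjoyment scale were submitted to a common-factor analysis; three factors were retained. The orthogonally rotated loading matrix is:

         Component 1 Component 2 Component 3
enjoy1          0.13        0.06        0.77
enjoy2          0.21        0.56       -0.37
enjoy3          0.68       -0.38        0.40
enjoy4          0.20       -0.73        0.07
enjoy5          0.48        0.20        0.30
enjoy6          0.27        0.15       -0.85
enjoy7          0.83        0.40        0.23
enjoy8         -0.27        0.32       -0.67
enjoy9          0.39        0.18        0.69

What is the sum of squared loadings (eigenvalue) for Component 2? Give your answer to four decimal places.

1.3518

SS loadings for Component 2 = 0.06² + 0.56² + (-0.38)² + (-0.73)² + 0.20² + 0.15² + 0.40² + 0.32² + 0.18² = 0.0036 + 0.3136 + 0.1444 + 0.5329 + 0.0400 + 0.0225 + 0.1600 + 0.1024 + 0.0324 = 1.3518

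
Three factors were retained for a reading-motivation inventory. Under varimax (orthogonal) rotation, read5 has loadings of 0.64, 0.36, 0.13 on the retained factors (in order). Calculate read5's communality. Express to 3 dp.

0.556

h² = 0.64² + 0.36² + 0.13² = 0.4096 + 0.1296 + 0.0169 = 0.5561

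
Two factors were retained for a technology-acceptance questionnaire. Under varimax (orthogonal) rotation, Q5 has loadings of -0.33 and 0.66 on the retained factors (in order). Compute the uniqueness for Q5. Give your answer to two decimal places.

h² = (-0.33)² + 0.66² = 0.1089 + 0.4356 = 0.5445
Uniqueness u² = 1 − h² = 1 − 0.5445 = 0.4555

0.46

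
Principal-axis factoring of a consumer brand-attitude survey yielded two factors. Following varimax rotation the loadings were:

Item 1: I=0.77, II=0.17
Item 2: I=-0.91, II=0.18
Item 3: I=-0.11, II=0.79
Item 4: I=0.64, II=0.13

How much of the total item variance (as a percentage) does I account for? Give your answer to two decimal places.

SS loadings for I = 0.77² + (-0.91)² + (-0.11)² + 0.64² = 1.8427
With 4 standardized items, total variance = 4. Proportion = 1.8427/4 = 0.4607 → 46.07%.

46.07%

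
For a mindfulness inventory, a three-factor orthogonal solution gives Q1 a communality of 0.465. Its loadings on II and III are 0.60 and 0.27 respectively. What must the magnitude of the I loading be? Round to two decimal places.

0.18

Under orthogonal rotation h² = Σλ², so λ_I² = h² − (0.4329) = 0.465 − 0.4329 = 0.0321.
|λ| = √0.0321 = 0.1792.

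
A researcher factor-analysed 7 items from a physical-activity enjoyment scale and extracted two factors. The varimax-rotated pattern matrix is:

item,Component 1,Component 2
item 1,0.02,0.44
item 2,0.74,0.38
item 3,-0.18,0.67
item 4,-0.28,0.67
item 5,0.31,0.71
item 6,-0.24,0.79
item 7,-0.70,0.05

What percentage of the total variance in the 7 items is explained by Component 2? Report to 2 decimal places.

SS loadings for Component 2 = 0.44² + 0.38² + 0.67² + 0.67² + 0.71² + 0.79² + 0.05² = 2.3665
With 7 standardized items, total variance = 7. Proportion = 2.3665/7 = 0.3381 → 33.81%.

33.81%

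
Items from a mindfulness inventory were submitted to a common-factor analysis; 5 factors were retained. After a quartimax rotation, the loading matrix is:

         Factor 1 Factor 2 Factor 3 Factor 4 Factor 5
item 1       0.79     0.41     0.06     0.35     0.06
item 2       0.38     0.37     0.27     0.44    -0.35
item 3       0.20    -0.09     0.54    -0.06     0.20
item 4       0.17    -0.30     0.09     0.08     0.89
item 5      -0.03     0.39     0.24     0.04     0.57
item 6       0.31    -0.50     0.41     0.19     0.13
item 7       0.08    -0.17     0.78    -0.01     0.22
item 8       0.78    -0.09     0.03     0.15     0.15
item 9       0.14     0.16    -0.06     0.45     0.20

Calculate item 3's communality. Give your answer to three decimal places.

h² = 0.20² + (-0.09)² + 0.54² + (-0.06)² + 0.20² = 0.0400 + 0.0081 + 0.2916 + 0.0036 + 0.0400 = 0.3833

0.383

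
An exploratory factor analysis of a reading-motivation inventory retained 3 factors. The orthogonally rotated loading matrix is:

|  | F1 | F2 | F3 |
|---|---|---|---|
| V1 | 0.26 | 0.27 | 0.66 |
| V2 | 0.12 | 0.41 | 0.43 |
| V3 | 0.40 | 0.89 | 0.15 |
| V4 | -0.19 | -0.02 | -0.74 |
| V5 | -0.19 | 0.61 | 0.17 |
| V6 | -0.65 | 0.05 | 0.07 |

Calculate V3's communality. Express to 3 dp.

0.975

h² = 0.40² + 0.89² + 0.15² = 0.1600 + 0.7921 + 0.0225 = 0.9746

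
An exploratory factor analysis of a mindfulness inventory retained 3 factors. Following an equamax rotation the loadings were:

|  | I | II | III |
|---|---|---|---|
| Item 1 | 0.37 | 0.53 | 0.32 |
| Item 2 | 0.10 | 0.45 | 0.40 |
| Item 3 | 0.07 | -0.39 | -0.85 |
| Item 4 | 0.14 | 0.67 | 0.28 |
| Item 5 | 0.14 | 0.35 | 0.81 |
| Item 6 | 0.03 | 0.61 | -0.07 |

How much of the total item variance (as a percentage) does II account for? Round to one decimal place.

26.3%

SS loadings for II = 0.53² + 0.45² + (-0.39)² + 0.67² + 0.35² + 0.61² = 1.5790
With 6 standardized items, total variance = 6. Proportion = 1.5790/6 = 0.2632 → 26.32%.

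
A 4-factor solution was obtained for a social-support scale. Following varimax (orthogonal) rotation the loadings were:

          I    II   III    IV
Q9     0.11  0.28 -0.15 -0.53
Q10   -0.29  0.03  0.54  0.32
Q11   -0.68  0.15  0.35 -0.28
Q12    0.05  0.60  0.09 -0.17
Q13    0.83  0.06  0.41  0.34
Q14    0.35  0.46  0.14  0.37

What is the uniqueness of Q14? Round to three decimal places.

0.509

h² = 0.35² + 0.46² + 0.14² + 0.37² = 0.1225 + 0.2116 + 0.0196 + 0.1369 = 0.4906
Uniqueness u² = 1 − h² = 1 − 0.4906 = 0.5094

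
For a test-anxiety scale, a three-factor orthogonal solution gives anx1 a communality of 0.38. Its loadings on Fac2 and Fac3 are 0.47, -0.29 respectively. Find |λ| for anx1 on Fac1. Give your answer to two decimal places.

0.27

Under orthogonal rotation h² = Σλ², so λ_Fac1² = h² − (0.3050) = 0.38 − 0.3050 = 0.0750.
|λ| = √0.0750 = 0.2739.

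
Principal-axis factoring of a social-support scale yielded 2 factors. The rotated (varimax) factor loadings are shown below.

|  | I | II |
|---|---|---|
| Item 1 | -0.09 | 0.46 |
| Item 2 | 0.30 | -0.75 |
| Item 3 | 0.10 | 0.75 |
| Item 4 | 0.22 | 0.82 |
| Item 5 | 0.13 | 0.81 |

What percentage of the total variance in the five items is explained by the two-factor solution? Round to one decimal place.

Communalities: 0.2197, 0.6525, 0.5725, 0.7208, 0.6730; Σh² = 2.8385.
Total variance with 5 standardized items is 5, so the solution explains 2.8385/5 = 0.5677 = 56.77%.

56.8%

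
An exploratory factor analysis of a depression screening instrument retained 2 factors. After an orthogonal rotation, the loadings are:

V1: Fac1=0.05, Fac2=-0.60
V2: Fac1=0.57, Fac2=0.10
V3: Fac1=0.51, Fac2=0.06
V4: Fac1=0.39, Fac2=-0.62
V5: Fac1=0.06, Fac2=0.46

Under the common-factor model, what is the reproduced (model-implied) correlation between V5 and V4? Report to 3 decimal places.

r̂ = Σ λ_i·λ_j across factors = (0.06)(0.39) + (0.46)(-0.62)
  = +0.0234 -0.2852 = -0.2618

-0.262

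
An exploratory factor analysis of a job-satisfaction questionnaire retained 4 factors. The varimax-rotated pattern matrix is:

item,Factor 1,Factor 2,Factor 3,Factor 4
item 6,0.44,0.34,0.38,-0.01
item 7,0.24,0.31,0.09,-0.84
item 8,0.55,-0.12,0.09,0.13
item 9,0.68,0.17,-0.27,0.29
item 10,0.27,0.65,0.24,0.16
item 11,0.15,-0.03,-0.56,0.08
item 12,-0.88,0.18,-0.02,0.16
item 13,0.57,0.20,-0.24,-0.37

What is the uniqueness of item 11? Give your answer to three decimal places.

h² = 0.15² + (-0.03)² + (-0.56)² + 0.08² = 0.0225 + 0.0009 + 0.3136 + 0.0064 = 0.3434
Uniqueness u² = 1 − h² = 1 − 0.3434 = 0.6566

0.657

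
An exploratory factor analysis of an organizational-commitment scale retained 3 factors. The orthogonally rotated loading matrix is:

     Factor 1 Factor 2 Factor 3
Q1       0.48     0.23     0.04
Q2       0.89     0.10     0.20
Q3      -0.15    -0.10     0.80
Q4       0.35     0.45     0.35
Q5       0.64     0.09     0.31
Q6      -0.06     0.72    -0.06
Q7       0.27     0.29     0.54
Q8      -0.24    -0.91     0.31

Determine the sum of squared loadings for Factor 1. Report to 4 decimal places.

SS loadings for Factor 1 = 0.48² + 0.89² + (-0.15)² + 0.35² + 0.64² + (-0.06)² + 0.27² + (-0.24)² = 0.2304 + 0.7921 + 0.0225 + 0.1225 + 0.4096 + 0.0036 + 0.0729 + 0.0576 = 1.7112

1.7112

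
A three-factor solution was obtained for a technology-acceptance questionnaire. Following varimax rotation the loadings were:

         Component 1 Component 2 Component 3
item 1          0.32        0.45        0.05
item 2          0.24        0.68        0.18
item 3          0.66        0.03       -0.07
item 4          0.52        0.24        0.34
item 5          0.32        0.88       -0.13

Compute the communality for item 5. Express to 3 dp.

0.894

h² = 0.32² + 0.88² + (-0.13)² = 0.1024 + 0.7744 + 0.0169 = 0.8937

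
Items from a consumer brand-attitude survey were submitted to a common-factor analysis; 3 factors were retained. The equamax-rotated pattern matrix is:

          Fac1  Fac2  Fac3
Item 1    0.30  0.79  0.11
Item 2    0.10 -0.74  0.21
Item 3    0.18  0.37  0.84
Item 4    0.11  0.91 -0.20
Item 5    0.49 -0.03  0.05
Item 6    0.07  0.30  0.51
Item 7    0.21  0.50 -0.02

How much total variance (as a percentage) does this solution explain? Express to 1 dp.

56.8%

SS loadings by factor: 0.4336, 2.4776, 1.0648; total = 3.9760.
Total variance with 7 standardized items is 7, so the solution explains 3.9760/7 = 0.5680 = 56.80%.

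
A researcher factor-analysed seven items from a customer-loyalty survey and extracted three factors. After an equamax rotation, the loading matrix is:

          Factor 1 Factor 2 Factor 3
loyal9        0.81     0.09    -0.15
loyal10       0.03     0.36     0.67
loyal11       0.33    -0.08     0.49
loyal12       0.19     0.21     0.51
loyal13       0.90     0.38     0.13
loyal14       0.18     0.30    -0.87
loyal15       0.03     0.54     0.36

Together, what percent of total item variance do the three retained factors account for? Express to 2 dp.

60.49%

Communalities: 0.6867, 0.5794, 0.3554, 0.3403, 0.9713, 0.8793, 0.4221; Σh² = 4.2345.
Total variance with 7 standardized items is 7, so the solution explains 4.2345/7 = 0.6049 = 60.49%.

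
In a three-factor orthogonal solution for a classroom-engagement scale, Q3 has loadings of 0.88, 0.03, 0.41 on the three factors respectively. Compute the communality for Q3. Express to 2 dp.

0.94

h² = 0.88² + 0.03² + 0.41² = 0.7744 + 0.0009 + 0.1681 = 0.9434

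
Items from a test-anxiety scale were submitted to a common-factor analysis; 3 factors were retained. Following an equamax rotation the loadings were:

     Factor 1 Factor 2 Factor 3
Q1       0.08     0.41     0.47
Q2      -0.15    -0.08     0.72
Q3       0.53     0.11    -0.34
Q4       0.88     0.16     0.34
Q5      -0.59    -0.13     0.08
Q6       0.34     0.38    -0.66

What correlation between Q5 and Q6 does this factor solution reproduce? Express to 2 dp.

r̂ = Σ λ_i·λ_j across factors = (-0.59)(0.34) + (-0.13)(0.38) + (0.08)(-0.66)
  = -0.2006 -0.0494 -0.0528 = -0.3028

-0.30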